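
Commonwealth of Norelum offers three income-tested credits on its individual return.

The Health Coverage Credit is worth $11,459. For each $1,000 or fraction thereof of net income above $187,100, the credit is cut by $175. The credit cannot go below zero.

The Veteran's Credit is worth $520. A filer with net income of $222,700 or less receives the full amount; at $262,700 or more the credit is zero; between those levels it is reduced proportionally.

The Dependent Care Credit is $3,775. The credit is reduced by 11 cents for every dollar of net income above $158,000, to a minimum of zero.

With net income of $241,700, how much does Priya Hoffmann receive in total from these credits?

Health Coverage Credit: income exceeds $187,100 by $54,600, which is 55 full-or-partial $1,000 increments; reduction = 55 × $175 = $9,625, leaving $1,834.
Veteran's Credit: $241,700 is $19,000 into a $40,000 phase-out range, leaving 21,000/40,000 of the credit: $520 × 21,000/40,000 = $273.
Dependent Care Credit: 11% of the $83,700 excess over $158,000 is $9,207 ≥ base, so the credit is $0.
Total: $1,834 + $273 + $0 = $2,107.

$2,107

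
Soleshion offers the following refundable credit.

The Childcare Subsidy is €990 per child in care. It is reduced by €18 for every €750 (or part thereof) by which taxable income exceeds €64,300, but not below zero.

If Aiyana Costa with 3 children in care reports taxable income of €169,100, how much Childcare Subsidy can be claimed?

€450

Childcare Subsidy: base = 3 × €990 = €2,970. income exceeds €64,300 by €104,800, which is 140 full-or-partial €750 increments; reduction = 140 × €18 = €2,520, leaving €450.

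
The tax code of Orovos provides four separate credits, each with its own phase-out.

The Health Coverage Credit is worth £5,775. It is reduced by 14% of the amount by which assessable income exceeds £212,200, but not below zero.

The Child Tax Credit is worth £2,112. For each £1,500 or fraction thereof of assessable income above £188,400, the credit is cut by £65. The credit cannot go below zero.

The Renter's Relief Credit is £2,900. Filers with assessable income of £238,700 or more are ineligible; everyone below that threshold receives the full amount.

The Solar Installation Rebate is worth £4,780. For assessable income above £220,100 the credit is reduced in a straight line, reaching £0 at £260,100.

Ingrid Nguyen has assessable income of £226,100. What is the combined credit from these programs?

Health Coverage Credit: 14% of the £13,900 excess over £212,200 is £1,946; credit = £5,775 − £1,946 = £3,829.
Child Tax Credit: income exceeds £188,400 by £37,700, which is 26 full-or-partial £1,500 increments; reduction = 26 × £65 = £1,690, leaving £422.
Renter's Relief Credit: £226,100 is below the £238,700 cutoff, so the full £2,900 applies.
Solar Installation Rebate: £226,100 is £6,000 into a £40,000 phase-out range, leaving 34,000/40,000 of the credit: £4,780 × 34,000/40,000 = £4,063.
Total: £3,829 + £422 + £2,900 + £4,063 = £11,214.

£11,214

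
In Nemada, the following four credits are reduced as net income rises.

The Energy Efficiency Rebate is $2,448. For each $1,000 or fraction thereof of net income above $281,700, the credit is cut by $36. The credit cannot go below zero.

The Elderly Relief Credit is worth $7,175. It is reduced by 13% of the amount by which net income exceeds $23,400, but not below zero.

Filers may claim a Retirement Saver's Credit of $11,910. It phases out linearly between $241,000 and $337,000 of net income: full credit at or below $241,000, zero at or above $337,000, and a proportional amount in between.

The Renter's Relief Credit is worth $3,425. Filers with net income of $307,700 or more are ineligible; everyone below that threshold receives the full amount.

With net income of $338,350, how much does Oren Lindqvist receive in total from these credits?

Energy Efficiency Rebate: income exceeds $281,700 by $56,650, which is 57 full-or-partial $1,000 increments; reduction = 57 × $36 = $2,052, leaving $396.
Elderly Relief Credit: 13% of the $314,950 excess over $23,400 is $40,943.50 ≥ base, so the credit is $0.
Retirement Saver's Credit: $338,350 is at or above $337,000, so the credit is $0.
Renter's Relief Credit: $338,350 meets or exceeds the $307,700 cutoff, so the credit is $0.
Total: $396 + $0 + $0 + $0 = $396.

$396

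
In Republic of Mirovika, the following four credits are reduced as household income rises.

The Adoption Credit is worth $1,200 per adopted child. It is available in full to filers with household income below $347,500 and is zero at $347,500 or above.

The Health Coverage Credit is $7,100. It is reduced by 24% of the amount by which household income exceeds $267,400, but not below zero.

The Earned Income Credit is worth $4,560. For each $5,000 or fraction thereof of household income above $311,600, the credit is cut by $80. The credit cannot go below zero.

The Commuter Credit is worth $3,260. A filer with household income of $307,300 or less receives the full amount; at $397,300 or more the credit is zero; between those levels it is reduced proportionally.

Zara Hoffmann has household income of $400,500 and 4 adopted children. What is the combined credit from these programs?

$3,120

Adoption Credit: base = 4 × $1,200 = $4,800. $400,500 meets or exceeds the $347,500 cutoff, so the credit is $0.
Health Coverage Credit: 24% of the $133,100 excess over $267,400 is $31,944 ≥ base, so the credit is $0.
Earned Income Credit: income exceeds $311,600 by $88,900, which is 18 full-or-partial $5,000 increments; reduction = 18 × $80 = $1,440, leaving $3,120.
Commuter Credit: $400,500 is at or above $397,300, so the credit is $0.
Total: $0 + $0 + $3,120 + $0 = $3,120.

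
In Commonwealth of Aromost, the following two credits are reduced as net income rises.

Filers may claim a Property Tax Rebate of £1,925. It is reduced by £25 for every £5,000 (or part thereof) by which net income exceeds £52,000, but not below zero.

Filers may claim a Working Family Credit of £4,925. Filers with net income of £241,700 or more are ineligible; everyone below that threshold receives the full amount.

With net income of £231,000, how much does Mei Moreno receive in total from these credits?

Property Tax Rebate: income exceeds £52,000 by £179,000, which is 36 full-or-partial £5,000 increments; reduction = 36 × £25 = £900, leaving £1,025.
Working Family Credit: £231,000 is below the £241,700 cutoff, so the full £4,925 applies.
Total: £1,025 + £4,925 = £5,950.

£5,950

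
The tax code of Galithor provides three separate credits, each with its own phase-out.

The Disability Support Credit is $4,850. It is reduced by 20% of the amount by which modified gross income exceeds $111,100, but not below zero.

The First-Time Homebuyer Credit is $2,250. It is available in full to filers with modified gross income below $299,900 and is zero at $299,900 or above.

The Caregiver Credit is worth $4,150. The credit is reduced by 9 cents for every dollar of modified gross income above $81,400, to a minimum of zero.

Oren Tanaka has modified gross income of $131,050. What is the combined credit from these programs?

$3,110

Disability Support Credit: 20% of the $19,950 excess over $111,100 is $3,990; credit = $4,850 − $3,990 = $860.
First-Time Homebuyer Credit: $131,050 is below the $299,900 cutoff, so the full $2,250 applies.
Caregiver Credit: 9% of the $49,650 excess over $81,400 is $4,468.50 ≥ base, so the credit is $0.
Total: $860 + $2,250 + $0 = $3,110.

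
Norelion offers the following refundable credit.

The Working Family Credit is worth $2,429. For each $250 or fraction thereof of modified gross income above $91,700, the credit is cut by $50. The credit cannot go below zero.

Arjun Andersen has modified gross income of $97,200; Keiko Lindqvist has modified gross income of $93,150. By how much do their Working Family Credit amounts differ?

$800

Arjun ($97,200): Working Family Credit: income exceeds $91,700 by $5,500, which is 22 full-or-partial $250 increments; reduction = 22 × $50 = $1,100, leaving $1,329.
Keiko ($93,150): Working Family Credit: income exceeds $91,700 by $1,450, which is 6 full-or-partial $250 increments; reduction = 6 × $50 = $300, leaving $2,129.
Difference: |$1,329 − $2,129| = $800.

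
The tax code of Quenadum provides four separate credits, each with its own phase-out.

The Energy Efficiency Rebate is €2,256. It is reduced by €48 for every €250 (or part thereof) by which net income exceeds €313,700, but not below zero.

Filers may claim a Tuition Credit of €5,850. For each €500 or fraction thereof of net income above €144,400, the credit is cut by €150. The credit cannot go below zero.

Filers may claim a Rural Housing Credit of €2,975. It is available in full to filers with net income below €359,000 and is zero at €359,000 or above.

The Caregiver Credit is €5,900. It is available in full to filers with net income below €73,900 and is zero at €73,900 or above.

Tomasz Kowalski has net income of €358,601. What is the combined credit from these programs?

Energy Efficiency Rebate: income exceeds €313,700 by €44,901 → 180 increments × €48 = €8,640 ≥ base, so the credit is €0.
Tuition Credit: income exceeds €144,400 by €214,201 → 429 increments × €150 = €64,350 ≥ base, so the credit is €0.
Rural Housing Credit: €358,601 is below the €359,000 cutoff, so the full €2,975 applies.
Caregiver Credit: €358,601 meets or exceeds the €73,900 cutoff, so the credit is €0.
Total: €0 + €0 + €2,975 + €0 = €2,975.

€2,975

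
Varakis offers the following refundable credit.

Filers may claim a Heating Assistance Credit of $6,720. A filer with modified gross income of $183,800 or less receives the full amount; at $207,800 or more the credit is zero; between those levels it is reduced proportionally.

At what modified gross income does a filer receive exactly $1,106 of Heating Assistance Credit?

$203,850

$1,106 is 1,106/6,720 of the full $6,720, so 5,614/6,720 of the $24,000 range has been used: income = $183,800 + $24,000 × 5,614/6,720 = $203,850.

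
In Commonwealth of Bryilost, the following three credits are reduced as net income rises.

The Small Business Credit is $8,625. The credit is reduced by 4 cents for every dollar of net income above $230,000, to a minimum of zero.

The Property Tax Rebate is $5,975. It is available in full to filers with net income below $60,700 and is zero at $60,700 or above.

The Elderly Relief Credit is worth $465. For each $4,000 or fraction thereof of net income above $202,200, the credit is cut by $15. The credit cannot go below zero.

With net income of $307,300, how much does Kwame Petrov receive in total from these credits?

$5,593

Small Business Credit: 4% of the $77,300 excess over $230,000 is $3,092; credit = $8,625 − $3,092 = $5,533.
Property Tax Rebate: $307,300 meets or exceeds the $60,700 cutoff, so the credit is $0.
Elderly Relief Credit: income exceeds $202,200 by $105,100, which is 27 full-or-partial $4,000 increments; reduction = 27 × $15 = $405, leaving $60.
Total: $5,533 + $0 + $60 = $5,593.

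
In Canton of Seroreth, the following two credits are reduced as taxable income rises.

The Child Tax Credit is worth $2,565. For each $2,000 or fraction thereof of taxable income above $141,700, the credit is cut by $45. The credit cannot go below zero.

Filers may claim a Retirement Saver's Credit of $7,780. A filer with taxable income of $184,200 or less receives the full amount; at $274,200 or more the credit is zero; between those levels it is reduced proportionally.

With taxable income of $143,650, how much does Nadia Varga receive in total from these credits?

$10,300

Child Tax Credit: income exceeds $141,700 by $1,950, which is 1 full-or-partial $2,000 increment; reduction = 1 × $45 = $45, leaving $2,520.
Retirement Saver's Credit: $143,650 is at or below the $184,200 threshold, so the full $7,780 applies.
Total: $2,520 + $7,780 = $10,300.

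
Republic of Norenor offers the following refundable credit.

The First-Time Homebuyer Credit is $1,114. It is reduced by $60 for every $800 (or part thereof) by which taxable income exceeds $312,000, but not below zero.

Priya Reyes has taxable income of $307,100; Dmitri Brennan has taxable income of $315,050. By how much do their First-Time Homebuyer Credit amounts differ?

$240

Priya ($307,100): First-Time Homebuyer Credit: $307,100 is at or below the $312,000 threshold, so the full $1,114 applies.
Dmitri ($315,050): First-Time Homebuyer Credit: income exceeds $312,000 by $3,050, which is 4 full-or-partial $800 increments; reduction = 4 × $60 = $240, leaving $874.
Difference: |$1,114 − $874| = $240.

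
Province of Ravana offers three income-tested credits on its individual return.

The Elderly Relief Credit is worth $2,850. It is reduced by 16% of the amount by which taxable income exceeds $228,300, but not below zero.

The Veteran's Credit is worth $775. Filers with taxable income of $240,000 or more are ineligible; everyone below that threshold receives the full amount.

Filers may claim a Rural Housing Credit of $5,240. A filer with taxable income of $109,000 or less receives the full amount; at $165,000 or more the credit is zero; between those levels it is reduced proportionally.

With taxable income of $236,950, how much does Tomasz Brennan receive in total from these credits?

Elderly Relief Credit: 16% of the $8,650 excess over $228,300 is $1,384; credit = $2,850 − $1,384 = $1,466.
Veteran's Credit: $236,950 is below the $240,000 cutoff, so the full $775 applies.
Rural Housing Credit: $236,950 is at or above $165,000, so the credit is $0.
Total: $1,466 + $775 + $0 = $2,241.

$2,241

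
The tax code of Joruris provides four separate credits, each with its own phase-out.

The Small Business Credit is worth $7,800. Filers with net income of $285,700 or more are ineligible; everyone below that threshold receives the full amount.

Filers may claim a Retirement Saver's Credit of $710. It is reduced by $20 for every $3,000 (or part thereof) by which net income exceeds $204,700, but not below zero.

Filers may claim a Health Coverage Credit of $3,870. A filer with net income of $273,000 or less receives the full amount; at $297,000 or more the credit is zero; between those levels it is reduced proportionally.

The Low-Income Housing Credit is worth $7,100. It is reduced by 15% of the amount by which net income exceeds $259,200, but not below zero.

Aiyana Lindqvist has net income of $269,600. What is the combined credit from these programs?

$17,480

Small Business Credit: $269,600 is below the $285,700 cutoff, so the full $7,800 applies.
Retirement Saver's Credit: income exceeds $204,700 by $64,900, which is 22 full-or-partial $3,000 increments; reduction = 22 × $20 = $440, leaving $270.
Health Coverage Credit: $269,600 is at or below the $273,000 threshold, so the full $3,870 applies.
Low-Income Housing Credit: 15% of the $10,400 excess over $259,200 is $1,560; credit = $7,100 − $1,560 = $5,540.
Total: $7,800 + $270 + $3,870 + $5,540 = $17,480.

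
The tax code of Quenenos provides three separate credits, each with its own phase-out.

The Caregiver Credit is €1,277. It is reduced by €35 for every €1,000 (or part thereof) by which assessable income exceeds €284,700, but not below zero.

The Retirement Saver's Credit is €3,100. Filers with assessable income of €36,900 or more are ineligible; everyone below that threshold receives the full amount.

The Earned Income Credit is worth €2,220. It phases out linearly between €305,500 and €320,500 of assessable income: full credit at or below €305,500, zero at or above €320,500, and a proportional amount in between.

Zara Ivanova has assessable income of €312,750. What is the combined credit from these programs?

€1,409

Caregiver Credit: income exceeds €284,700 by €28,050, which is 29 full-or-partial €1,000 increments; reduction = 29 × €35 = €1,015, leaving €262.
Retirement Saver's Credit: €312,750 meets or exceeds the €36,900 cutoff, so the credit is €0.
Earned Income Credit: €312,750 is €7,250 into a €15,000 phase-out range, leaving 7,750/15,000 of the credit: €2,220 × 7,750/15,000 = €1,147.
Total: €262 + €0 + €1,147 = €1,409.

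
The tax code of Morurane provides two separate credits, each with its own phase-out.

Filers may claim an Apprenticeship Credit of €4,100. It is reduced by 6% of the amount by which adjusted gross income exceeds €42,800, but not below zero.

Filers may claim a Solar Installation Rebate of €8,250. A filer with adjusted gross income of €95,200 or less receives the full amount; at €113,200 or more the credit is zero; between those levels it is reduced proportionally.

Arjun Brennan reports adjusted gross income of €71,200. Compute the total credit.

€10,646

Apprenticeship Credit: 6% of the €28,400 excess over €42,800 is €1,704; credit = €4,100 − €1,704 = €2,396.
Solar Installation Rebate: €71,200 is at or below the €95,200 threshold, so the full €8,250 applies.
Total: €2,396 + €8,250 = €10,646.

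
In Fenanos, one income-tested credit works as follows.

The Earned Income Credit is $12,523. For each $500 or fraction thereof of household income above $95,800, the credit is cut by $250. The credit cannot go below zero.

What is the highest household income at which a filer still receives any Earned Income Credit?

After 50 increments the reduction is 50 × $250 = $12,500, leaving $23; one more increment wipes it out. Increment 50 ends at excess 50 × $500 = $25,000, so the highest qualifying income is $95,800 + $25,000 = $120,800.

$120,800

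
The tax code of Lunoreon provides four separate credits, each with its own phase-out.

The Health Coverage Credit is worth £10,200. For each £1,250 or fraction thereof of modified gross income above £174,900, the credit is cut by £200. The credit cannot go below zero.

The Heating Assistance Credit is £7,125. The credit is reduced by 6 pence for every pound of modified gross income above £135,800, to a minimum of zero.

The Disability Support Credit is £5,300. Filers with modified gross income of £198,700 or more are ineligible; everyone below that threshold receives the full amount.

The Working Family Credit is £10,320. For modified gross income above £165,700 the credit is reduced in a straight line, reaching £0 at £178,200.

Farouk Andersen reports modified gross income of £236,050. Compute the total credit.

Health Coverage Credit: income exceeds £174,900 by £61,150, which is 49 full-or-partial £1,250 increments; reduction = 49 × £200 = £9,800, leaving £400.
Heating Assistance Credit: 6% of the £100,250 excess over £135,800 is £6,015; credit = £7,125 − £6,015 = £1,110.
Disability Support Credit: £236,050 meets or exceeds the £198,700 cutoff, so the credit is £0.
Working Family Credit: £236,050 is at or above £178,200, so the credit is £0.
Total: £400 + £1,110 + £0 + £0 = £1,510.

£1,510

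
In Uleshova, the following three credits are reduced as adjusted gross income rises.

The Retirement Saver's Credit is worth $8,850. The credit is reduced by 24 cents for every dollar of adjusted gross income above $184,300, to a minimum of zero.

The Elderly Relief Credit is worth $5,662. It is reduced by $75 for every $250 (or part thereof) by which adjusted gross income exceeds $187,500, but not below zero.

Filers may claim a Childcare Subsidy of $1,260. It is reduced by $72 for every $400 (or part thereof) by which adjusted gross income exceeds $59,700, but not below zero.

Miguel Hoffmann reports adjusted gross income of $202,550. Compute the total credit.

$5,557

Retirement Saver's Credit: 24% of the $18,250 excess over $184,300 is $4,380; credit = $8,850 − $4,380 = $4,470.
Elderly Relief Credit: income exceeds $187,500 by $15,050, which is 61 full-or-partial $250 increments; reduction = 61 × $75 = $4,575, leaving $1,087.
Childcare Subsidy: income exceeds $59,700 by $142,850 → 358 increments × $72 = $25,776 ≥ base, so the credit is $0.
Total: $4,470 + $1,087 + $0 = $5,557.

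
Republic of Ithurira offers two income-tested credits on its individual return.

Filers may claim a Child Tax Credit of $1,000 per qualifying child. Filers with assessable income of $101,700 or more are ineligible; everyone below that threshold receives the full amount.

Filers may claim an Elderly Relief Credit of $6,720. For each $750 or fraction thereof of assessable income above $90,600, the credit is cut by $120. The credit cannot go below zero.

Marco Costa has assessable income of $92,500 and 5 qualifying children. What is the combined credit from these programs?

$11,360

Child Tax Credit: base = 5 × $1,000 = $5,000. $92,500 is below the $101,700 cutoff, so the full $5,000 applies.
Elderly Relief Credit: income exceeds $90,600 by $1,900, which is 3 full-or-partial $750 increments; reduction = 3 × $120 = $360, leaving $6,360.
Total: $5,000 + $6,360 = $11,360.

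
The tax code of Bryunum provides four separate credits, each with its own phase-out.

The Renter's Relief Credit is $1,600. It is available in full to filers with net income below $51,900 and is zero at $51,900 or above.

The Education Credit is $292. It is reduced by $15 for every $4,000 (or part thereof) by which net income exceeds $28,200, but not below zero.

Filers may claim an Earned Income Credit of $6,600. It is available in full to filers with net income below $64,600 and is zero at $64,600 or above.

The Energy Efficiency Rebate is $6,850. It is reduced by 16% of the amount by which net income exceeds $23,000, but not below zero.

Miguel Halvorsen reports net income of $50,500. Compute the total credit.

$10,852

Renter's Relief Credit: $50,500 is below the $51,900 cutoff, so the full $1,600 applies.
Education Credit: income exceeds $28,200 by $22,300, which is 6 full-or-partial $4,000 increments; reduction = 6 × $15 = $90, leaving $202.
Earned Income Credit: $50,500 is below the $64,600 cutoff, so the full $6,600 applies.
Energy Efficiency Rebate: 16% of the $27,500 excess over $23,000 is $4,400; credit = $6,850 − $4,400 = $2,450.
Total: $1,600 + $202 + $6,600 + $2,450 = $10,852.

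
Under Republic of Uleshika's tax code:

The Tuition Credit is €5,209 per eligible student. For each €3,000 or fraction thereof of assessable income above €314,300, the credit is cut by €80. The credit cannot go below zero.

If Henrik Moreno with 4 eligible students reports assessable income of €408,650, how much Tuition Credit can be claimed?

€18,276

Tuition Credit: base = 4 × €5,209 = €20,836. income exceeds €314,300 by €94,350, which is 32 full-or-partial €3,000 increments; reduction = 32 × €80 = €2,560, leaving €18,276.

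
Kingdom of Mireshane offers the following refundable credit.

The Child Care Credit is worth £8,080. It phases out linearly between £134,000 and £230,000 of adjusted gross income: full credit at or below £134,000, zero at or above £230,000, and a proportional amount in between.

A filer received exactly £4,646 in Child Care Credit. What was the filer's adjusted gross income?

£4,646 is 4,646/8,080 of the full £8,080, so 3,434/8,080 of the £96,000 range has been used: income = £134,000 + £96,000 × 3,434/8,080 = £174,800.

£174,800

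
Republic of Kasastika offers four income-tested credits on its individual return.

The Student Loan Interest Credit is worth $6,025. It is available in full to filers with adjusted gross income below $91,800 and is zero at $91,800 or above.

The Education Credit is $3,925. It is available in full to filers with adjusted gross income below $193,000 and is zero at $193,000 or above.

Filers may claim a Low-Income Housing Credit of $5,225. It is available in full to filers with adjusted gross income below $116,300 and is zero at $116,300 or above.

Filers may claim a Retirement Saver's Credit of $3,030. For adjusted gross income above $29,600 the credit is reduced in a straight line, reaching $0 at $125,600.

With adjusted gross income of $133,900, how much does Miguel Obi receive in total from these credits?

$3,925

Student Loan Interest Credit: $133,900 meets or exceeds the $91,800 cutoff, so the credit is $0.
Education Credit: $133,900 is below the $193,000 cutoff, so the full $3,925 applies.
Low-Income Housing Credit: $133,900 meets or exceeds the $116,300 cutoff, so the credit is $0.
Retirement Saver's Credit: $133,900 is at or above $125,600, so the credit is $0.
Total: $0 + $3,925 + $0 + $0 = $3,925.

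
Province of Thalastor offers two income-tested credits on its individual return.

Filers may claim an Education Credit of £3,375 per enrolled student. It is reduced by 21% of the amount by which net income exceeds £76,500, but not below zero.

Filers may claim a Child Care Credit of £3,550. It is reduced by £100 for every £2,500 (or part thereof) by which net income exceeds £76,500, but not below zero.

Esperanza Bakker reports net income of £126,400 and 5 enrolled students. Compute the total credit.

£7,946

Education Credit: base = 5 × £3,375 = £16,875. 21% of the £49,900 excess over £76,500 is £10,479; credit = £16,875 − £10,479 = £6,396.
Child Care Credit: income exceeds £76,500 by £49,900, which is 20 full-or-partial £2,500 increments; reduction = 20 × £100 = £2,000, leaving £1,550.
Total: £6,396 + £1,550 = £7,946.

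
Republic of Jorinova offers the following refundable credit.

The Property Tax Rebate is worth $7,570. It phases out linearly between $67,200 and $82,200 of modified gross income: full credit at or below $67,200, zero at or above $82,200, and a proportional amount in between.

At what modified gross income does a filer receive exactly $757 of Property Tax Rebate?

$80,700

$757 is 757/7,570 of the full $7,570, so 6,813/7,570 of the $15,000 range has been used: income = $67,200 + $15,000 × 6,813/7,570 = $80,700.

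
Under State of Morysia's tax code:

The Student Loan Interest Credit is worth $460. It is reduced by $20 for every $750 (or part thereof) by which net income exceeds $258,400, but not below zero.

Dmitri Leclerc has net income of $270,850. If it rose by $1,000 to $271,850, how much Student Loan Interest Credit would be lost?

At $270,850 — income exceeds $258,400 by $12,450, which is 17 full-or-partial $750 increments; reduction = 17 × $20 = $340, leaving $120.
At $271,850 — income exceeds $258,400 by $13,450, which is 18 full-or-partial $750 increments; reduction = 18 × $20 = $360, leaving $100.
Lost: $120 − $100 = $20.

$20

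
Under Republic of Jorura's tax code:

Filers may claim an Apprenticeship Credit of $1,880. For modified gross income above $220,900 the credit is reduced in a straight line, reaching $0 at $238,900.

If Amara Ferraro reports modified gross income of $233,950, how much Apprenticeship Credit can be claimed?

Apprenticeship Credit: $233,950 is $13,050 into a $18,000 phase-out range, leaving 4,950/18,000 of the credit: $1,880 × 4,950/18,000 = $517.

$517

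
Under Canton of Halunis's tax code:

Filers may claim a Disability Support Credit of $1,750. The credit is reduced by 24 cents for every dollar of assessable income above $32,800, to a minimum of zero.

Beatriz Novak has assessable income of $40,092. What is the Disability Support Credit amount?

Disability Support Credit: 24% of the $7,292 excess over $32,800 is $1,750.08 ≥ base, so the credit is $0.

$0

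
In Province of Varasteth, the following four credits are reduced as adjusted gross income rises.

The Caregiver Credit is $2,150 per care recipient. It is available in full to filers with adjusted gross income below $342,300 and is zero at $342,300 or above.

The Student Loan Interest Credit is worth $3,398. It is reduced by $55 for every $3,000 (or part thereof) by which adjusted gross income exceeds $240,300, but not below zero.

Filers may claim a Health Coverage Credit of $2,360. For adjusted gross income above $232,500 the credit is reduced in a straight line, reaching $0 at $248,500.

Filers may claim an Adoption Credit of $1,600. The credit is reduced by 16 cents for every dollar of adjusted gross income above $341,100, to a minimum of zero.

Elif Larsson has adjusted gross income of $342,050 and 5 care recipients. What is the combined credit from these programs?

Caregiver Credit: base = 5 × $2,150 = $10,750. $342,050 is below the $342,300 cutoff, so the full $10,750 applies.
Student Loan Interest Credit: income exceeds $240,300 by $101,750, which is 34 full-or-partial $3,000 increments; reduction = 34 × $55 = $1,870, leaving $1,528.
Health Coverage Credit: $342,050 is at or above $248,500, so the credit is $0.
Adoption Credit: 16% of the $950 excess over $341,100 is $152; credit = $1,600 − $152 = $1,448.
Total: $10,750 + $1,528 + $0 + $1,448 = $13,726.

$13,726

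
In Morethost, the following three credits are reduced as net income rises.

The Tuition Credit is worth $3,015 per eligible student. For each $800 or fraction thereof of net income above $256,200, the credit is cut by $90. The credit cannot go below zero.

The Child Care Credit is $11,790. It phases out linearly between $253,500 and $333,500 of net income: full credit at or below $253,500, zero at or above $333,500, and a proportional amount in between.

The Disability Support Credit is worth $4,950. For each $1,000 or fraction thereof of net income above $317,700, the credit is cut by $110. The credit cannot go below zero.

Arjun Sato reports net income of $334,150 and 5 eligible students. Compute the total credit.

$9,335

Tuition Credit: base = 5 × $3,015 = $15,075. income exceeds $256,200 by $77,950, which is 98 full-or-partial $800 increments; reduction = 98 × $90 = $8,820, leaving $6,255.
Child Care Credit: $334,150 is at or above $333,500, so the credit is $0.
Disability Support Credit: income exceeds $317,700 by $16,450, which is 17 full-or-partial $1,000 increments; reduction = 17 × $110 = $1,870, leaving $3,080.
Total: $6,255 + $0 + $3,080 = $9,335.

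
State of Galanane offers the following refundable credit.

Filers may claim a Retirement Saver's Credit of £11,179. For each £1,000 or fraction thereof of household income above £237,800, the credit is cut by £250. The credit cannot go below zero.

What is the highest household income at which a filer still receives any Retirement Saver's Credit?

After 44 increments the reduction is 44 × £250 = £11,000, leaving £179; one more increment wipes it out. Increment 44 ends at excess 44 × £1,000 = £44,000, so the highest qualifying income is £237,800 + £44,000 = £281,800.

£281,800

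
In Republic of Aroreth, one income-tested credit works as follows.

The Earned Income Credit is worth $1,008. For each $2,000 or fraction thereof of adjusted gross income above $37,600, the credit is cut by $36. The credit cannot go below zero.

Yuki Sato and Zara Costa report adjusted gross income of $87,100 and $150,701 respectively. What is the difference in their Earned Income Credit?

$108

Yuki ($87,100): Earned Income Credit: income exceeds $37,600 by $49,500, which is 25 full-or-partial $2,000 increments; reduction = 25 × $36 = $900, leaving $108.
Zara ($150,701): Earned Income Credit: income exceeds $37,600 by $113,101 → 57 increments × $36 = $2,052 ≥ base, so the credit is $0.
Difference: |$108 − $0| = $108.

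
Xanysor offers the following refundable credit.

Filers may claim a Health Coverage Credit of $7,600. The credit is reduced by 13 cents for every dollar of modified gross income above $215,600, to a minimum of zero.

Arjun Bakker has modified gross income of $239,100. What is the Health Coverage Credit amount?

Health Coverage Credit: 13% of the $23,500 excess over $215,600 is $3,055; credit = $7,600 − $3,055 = $4,545.

$4,545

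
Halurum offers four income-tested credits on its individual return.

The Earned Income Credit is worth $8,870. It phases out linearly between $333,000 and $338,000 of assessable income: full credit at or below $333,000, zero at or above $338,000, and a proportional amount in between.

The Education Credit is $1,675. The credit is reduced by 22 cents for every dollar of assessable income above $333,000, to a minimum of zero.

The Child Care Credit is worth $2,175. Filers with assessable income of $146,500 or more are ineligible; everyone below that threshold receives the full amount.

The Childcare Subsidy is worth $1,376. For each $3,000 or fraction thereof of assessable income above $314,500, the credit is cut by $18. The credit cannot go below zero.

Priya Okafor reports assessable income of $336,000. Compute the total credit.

Earned Income Credit: $336,000 is $3,000 into a $5,000 phase-out range, leaving 2,000/5,000 of the credit: $8,870 × 2,000/5,000 = $3,548.
Education Credit: 22% of the $3,000 excess over $333,000 is $660; credit = $1,675 − $660 = $1,015.
Child Care Credit: $336,000 meets or exceeds the $146,500 cutoff, so the credit is $0.
Childcare Subsidy: income exceeds $314,500 by $21,500, which is 8 full-or-partial $3,000 increments; reduction = 8 × $18 = $144, leaving $1,232.
Total: $3,548 + $1,015 + $0 + $1,232 = $5,795.

$5,795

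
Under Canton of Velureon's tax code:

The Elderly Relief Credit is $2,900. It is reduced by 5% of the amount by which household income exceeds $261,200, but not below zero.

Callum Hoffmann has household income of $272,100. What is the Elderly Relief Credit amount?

$2,355

Elderly Relief Credit: 5% of the $10,900 excess over $261,200 is $545; credit = $2,900 − $545 = $2,355.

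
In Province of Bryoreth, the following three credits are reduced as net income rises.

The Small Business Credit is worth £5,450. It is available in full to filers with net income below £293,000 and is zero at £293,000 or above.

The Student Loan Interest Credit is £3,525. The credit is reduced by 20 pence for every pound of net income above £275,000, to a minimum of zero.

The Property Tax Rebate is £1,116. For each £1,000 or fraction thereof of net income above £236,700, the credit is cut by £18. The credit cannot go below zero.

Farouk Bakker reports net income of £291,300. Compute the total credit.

Small Business Credit: £291,300 is below the £293,000 cutoff, so the full £5,450 applies.
Student Loan Interest Credit: 20% of the £16,300 excess over £275,000 is £3,260; credit = £3,525 − £3,260 = £265.
Property Tax Rebate: income exceeds £236,700 by £54,600, which is 55 full-or-partial £1,000 increments; reduction = 55 × £18 = £990, leaving £126.
Total: £5,450 + £265 + £126 = £5,841.

£5,841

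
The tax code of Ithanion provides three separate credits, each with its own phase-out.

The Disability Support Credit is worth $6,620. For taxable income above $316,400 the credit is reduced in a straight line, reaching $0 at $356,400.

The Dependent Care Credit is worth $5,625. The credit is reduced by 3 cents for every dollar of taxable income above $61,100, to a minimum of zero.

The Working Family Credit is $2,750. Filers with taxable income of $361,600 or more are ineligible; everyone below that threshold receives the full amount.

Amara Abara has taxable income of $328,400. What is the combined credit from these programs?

$7,384

Disability Support Credit: $328,400 is $12,000 into a $40,000 phase-out range, leaving 28,000/40,000 of the credit: $6,620 × 28,000/40,000 = $4,634.
Dependent Care Credit: 3% of the $267,300 excess over $61,100 is $8,019 ≥ base, so the credit is $0.
Working Family Credit: $328,400 is below the $361,600 cutoff, so the full $2,750 applies.
Total: $4,634 + $0 + $2,750 = $7,384.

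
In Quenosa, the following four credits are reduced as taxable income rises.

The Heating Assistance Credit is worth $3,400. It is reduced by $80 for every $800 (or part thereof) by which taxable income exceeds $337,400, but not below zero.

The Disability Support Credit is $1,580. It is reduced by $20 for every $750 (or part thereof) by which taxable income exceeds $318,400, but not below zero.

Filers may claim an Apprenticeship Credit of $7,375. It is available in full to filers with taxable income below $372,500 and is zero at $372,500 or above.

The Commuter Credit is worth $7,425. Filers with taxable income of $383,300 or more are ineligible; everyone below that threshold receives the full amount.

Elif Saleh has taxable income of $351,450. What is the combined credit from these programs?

$17,440

Heating Assistance Credit: income exceeds $337,400 by $14,050, which is 18 full-or-partial $800 increments; reduction = 18 × $80 = $1,440, leaving $1,960.
Disability Support Credit: income exceeds $318,400 by $33,050, which is 45 full-or-partial $750 increments; reduction = 45 × $20 = $900, leaving $680.
Apprenticeship Credit: $351,450 is below the $372,500 cutoff, so the full $7,375 applies.
Commuter Credit: $351,450 is below the $383,300 cutoff, so the full $7,425 applies.
Total: $1,960 + $680 + $7,375 + $7,425 = $17,440.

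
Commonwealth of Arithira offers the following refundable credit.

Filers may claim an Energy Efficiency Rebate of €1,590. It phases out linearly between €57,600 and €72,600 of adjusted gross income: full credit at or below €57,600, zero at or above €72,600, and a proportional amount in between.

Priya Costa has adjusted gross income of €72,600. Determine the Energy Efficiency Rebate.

€0

Energy Efficiency Rebate: €72,600 is at or above €72,600, so the credit is €0.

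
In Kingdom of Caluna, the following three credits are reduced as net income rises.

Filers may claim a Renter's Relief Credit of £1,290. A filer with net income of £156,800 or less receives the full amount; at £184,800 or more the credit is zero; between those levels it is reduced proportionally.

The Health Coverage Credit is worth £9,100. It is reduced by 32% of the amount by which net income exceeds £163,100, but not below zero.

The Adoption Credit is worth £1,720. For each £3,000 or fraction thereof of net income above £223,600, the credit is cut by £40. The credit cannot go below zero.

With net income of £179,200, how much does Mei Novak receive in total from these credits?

£5,926

Renter's Relief Credit: £179,200 is £22,400 into a £28,000 phase-out range, leaving 5,600/28,000 of the credit: £1,290 × 5,600/28,000 = £258.
Health Coverage Credit: 32% of the £16,100 excess over £163,100 is £5,152; credit = £9,100 − £5,152 = £3,948.
Adoption Credit: £179,200 is at or below the £223,600 threshold, so the full £1,720 applies.
Total: £258 + £3,948 + £1,720 = £5,926.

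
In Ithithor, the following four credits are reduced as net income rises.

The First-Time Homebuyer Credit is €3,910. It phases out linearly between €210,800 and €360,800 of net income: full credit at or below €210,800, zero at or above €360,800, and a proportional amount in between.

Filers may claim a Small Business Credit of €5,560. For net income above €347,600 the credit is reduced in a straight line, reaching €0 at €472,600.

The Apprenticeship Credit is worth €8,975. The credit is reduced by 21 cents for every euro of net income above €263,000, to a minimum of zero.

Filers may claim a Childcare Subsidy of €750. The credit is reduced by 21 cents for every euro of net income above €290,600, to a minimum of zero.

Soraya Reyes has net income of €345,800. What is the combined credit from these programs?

€5,951

First-Time Homebuyer Credit: €345,800 is €135,000 into a €150,000 phase-out range, leaving 15,000/150,000 of the credit: €3,910 × 15,000/150,000 = €391.
Small Business Credit: €345,800 is at or below the €347,600 threshold, so the full €5,560 applies.
Apprenticeship Credit: 21% of the €82,800 excess over €263,000 is €17,388 ≥ base, so the credit is €0.
Childcare Subsidy: 21% of the €55,200 excess over €290,600 is €11,592 ≥ base, so the credit is €0.
Total: €391 + €5,560 + €0 + €0 = €5,951.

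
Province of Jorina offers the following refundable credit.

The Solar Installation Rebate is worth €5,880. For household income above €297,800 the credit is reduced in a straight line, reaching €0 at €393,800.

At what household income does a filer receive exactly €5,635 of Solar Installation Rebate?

€301,800

€5,635 is 5,635/5,880 of the full €5,880, so 245/5,880 of the €96,000 range has been used: income = €297,800 + €96,000 × 245/5,880 = €301,800.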